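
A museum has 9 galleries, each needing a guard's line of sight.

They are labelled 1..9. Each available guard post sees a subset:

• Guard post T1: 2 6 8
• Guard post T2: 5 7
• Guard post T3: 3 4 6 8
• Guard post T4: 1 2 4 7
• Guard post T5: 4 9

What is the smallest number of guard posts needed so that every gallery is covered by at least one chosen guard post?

4

Take {T2, T3, T4, T5}. Their union is {1, 2, 3, 4, 5, 6, 7, 8, 9}, which is all 9 galleries.
Only T5 contains 9, so T5 is forced; the remaining 7 galleries need at least 3 more guard posts (each remaining guard post adds at most 3) — so at least 4 guard posts are needed, and 4 is optimal.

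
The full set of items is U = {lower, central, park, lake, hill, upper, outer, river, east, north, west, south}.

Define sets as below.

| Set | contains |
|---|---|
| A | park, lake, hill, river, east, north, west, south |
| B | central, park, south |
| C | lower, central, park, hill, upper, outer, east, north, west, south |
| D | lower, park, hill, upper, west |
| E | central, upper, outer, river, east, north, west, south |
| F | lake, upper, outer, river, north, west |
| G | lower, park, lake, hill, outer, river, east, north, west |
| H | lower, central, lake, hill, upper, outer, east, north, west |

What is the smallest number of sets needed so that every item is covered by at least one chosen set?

A and H together: A ∪ H = {lower, central, park, lake, hill, upper, outer, river, east, north, west, south} — every item is covered.
No single set has all 12 items (the largest, C, has 10), so 2 is optimal.

2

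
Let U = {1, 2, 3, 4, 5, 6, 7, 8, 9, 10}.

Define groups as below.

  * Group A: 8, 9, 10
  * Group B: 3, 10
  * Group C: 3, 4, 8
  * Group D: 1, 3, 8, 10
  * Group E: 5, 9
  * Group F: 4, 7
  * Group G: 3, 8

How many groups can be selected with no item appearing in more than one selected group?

3

E, F, G are pairwise disjoint (E={5,9}; F={4,7}; G={3,8}).
Every remaining group overlaps one of these, and no 4 of the listed groups are pairwise disjoint, so 3 is the maximum.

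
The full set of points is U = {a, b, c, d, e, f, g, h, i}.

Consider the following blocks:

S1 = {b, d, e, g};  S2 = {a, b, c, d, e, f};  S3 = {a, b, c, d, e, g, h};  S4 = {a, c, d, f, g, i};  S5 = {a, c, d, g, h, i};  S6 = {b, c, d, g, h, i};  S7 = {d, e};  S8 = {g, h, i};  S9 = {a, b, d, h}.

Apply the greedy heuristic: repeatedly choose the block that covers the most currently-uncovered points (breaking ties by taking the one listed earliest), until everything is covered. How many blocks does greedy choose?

Greedy: pick S3 (covers 7 new) → pick S4 (covers 2 new). Total picks: 2.

2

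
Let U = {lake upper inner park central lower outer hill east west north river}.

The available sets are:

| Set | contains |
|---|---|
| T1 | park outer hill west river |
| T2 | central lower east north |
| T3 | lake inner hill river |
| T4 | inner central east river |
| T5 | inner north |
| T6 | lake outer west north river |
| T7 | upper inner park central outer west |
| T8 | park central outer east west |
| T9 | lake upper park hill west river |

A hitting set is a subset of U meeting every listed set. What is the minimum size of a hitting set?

H = {inner, central, west} meets every set (each contains at least one member of H), and |H| = 3.
No choice of 2 items meets every set, so 3 is the minimum.

3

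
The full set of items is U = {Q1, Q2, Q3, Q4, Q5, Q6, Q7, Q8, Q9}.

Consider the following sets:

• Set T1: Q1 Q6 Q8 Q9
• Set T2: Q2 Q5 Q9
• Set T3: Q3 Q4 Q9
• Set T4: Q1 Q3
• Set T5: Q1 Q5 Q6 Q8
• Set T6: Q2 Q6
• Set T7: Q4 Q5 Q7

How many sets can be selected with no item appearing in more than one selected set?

T4, T6, T7 are pairwise disjoint (T4={Q1,Q3}; T6={Q2,Q6}; T7={Q4,Q5,Q7}).
Every remaining set overlaps one of these, and no 4 of the listed sets are pairwise disjoint, so 3 is the maximum.

3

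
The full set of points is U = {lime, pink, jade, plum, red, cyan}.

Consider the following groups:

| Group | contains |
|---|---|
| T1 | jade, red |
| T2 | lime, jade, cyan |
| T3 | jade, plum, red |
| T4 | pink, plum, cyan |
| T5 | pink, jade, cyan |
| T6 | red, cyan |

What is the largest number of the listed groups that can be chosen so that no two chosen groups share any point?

T1, T4 are pairwise disjoint (T1={jade,red}; T4={pink,plum,cyan}).
Every remaining group overlaps one of these, and no 3 of the listed groups are pairwise disjoint, so 2 is the maximum.

2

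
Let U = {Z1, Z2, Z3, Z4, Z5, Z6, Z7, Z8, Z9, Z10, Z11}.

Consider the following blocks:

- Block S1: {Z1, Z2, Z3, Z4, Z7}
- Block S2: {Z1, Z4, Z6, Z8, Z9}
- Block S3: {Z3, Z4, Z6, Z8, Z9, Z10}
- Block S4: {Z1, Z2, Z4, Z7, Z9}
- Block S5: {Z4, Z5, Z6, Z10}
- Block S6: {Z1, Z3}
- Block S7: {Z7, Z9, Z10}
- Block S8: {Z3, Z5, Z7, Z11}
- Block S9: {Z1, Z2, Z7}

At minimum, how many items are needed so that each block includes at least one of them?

3

H = {Z1, Z4, Z7} meets every block (each contains at least one member of H), and |H| = 3.
No choice of 2 items meets every block, so 3 is the minimum.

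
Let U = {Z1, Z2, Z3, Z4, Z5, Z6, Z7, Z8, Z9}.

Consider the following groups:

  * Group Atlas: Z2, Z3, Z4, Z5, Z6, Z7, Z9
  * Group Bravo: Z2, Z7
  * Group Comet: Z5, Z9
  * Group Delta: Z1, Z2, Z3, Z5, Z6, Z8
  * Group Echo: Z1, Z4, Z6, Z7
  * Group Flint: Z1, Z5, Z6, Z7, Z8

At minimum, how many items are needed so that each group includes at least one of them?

Take H = {Z5, Z7}. Each listed group contains at least one of these, so H is a hitting set of size 2.
The groups Comet, Echo are pairwise disjoint, so any hitting set needs a separate item for each — at least 2. Hence 2 is optimal.

2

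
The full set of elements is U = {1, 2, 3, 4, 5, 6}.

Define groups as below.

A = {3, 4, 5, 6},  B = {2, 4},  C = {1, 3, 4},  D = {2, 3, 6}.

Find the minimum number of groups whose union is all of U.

3

A and B and C together: A ∪ B ∪ C = {1, 2, 3, 4, 5, 6} — every element is covered.
Only C contains 1, so C is forced; the remaining 3 elements need at least 2 more groups (each remaining group adds at most 2) — so at least 3 groups are needed, and 3 is optimal.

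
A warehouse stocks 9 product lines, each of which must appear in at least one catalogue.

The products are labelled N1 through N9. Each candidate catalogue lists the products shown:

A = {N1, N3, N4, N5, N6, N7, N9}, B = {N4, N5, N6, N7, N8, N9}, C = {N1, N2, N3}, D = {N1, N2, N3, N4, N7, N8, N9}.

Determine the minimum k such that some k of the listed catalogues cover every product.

2

Take {B, C}. Their union is {N1, N2, N3, N4, N5, N6, N7, N8, N9}, which is all 9 products.
No single catalogue has all 9 products (the largest, A, has 7), so 2 is optimal.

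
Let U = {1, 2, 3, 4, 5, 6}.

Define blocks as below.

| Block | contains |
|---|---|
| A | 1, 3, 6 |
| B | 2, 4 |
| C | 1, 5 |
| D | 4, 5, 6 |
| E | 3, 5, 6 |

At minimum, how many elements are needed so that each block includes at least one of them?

Take H = {2, 5, 6}. Each listed block contains at least one of these, so H is a hitting set of size 3.
No choice of 2 elements meets every block, so 3 is the minimum.

3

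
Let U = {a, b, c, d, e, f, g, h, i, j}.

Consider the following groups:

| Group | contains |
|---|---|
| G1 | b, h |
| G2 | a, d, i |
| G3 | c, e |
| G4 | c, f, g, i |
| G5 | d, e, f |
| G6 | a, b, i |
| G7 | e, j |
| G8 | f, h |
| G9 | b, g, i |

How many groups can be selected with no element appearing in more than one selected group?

G2, G3, G8 are pairwise disjoint (G2={a,d,i}; G3={c,e}; G8={f,h}).
Every remaining group overlaps one of these, and no 4 of the listed groups are pairwise disjoint, so 3 is the maximum.

3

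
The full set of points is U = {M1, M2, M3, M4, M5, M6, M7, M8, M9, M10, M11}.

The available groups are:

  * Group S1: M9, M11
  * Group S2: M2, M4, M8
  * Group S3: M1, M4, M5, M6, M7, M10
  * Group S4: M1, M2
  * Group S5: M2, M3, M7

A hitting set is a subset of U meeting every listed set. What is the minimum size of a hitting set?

3

Take H = {M1, M2, M11}. Each listed group contains at least one of these, so H is a hitting set of size 3.
No choice of 2 points meets every group, so 3 is the minimum.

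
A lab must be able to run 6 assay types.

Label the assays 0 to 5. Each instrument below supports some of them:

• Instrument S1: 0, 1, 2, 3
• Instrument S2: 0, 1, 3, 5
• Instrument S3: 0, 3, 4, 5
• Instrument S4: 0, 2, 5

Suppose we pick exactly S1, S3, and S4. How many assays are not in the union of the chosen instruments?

0

Union of S1, S3, S4 = {0, 1, 2, 3, 4, 5} — that's every assay, so 0 are uncovered.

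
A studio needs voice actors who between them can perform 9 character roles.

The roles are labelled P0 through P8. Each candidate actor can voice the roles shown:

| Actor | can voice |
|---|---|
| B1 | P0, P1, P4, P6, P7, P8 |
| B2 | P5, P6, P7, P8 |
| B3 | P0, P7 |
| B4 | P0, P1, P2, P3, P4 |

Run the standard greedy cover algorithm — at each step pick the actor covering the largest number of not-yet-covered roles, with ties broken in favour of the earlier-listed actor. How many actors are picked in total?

3

Greedy: pick B1 (covers 6 new) → pick B4 (covers 2 new) → pick B2 (covers 1 new). Total picks: 3.
(The true minimum cover uses only 2 actors, so greedy is not optimal here.)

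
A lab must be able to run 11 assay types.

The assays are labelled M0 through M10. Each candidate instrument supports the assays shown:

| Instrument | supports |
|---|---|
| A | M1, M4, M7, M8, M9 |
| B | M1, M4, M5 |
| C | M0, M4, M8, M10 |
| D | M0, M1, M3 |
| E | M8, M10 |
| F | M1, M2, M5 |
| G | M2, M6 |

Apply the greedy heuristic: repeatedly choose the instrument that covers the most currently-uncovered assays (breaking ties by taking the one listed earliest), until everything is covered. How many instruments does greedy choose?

Greedy: pick A (covers 5 new) → pick C (covers 2 new) → pick F (covers 2 new) → pick D (covers 1 new) → pick G (covers 1 new). Total picks: 5.

5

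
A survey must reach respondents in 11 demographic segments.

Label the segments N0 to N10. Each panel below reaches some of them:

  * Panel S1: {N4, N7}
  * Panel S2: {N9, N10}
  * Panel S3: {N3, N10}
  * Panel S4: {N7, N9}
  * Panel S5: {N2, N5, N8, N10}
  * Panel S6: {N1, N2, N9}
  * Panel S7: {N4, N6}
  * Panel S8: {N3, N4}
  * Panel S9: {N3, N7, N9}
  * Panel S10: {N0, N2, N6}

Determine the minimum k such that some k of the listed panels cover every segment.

Take {S1, S5, S6, S9, S10}. Their union is {N0, N1, N2, N3, N4, N5, N6, N7, N8, N9, N10}, which is all 11 segments.
No 4 of the 10 panels cover everything (all 210 combinations miss at least one segment), so 5 is optimal.

5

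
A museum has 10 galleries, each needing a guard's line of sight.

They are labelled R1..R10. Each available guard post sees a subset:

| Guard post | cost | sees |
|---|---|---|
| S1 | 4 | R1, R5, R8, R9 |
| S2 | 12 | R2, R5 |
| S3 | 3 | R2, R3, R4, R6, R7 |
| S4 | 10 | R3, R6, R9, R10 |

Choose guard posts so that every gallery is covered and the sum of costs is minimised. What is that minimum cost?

S1, S3, S4 together cover every gallery (S1 ∪ S3 ∪ S4 = {R1, R2, R3, R4, R5, R6, R7, R8, R9, R10}); total cost 4 + 3 + 10 = 17.
No covering selection has total cost below 17.

17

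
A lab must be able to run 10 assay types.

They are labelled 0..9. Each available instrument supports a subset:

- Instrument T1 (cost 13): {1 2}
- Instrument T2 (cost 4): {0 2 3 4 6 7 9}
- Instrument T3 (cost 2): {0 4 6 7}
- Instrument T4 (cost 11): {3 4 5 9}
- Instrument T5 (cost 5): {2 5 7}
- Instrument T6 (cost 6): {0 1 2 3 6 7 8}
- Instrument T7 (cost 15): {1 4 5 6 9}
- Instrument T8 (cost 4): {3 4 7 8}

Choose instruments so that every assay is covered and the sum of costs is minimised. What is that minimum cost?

15

T2, T5, T6 together cover every assay (T2 ∪ T5 ∪ T6 = {0, 1, 2, 3, 4, 5, 6, 7, 8, 9}); total cost 4 + 5 + 6 = 15.
The greedy pick T3, T2, T6, T5 costs 17; no covering selection beats 15.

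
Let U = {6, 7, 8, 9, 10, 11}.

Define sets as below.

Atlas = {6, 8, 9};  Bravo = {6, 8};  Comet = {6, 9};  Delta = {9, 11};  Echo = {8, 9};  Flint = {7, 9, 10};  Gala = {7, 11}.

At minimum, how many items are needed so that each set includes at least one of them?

3

Take H = {7, 8, 9}. Each listed set contains at least one of these, so H is a hitting set of size 3.
No choice of 2 items meets every set, so 3 is the minimum.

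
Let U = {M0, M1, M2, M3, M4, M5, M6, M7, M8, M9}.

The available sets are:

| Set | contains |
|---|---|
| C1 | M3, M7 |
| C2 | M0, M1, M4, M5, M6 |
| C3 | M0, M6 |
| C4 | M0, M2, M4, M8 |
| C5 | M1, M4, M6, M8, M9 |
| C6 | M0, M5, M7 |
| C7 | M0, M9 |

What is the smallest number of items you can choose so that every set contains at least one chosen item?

The 3 items {M0, M4, M7} hit every set.
No choice of 2 items meets every set, so 3 is the minimum.

3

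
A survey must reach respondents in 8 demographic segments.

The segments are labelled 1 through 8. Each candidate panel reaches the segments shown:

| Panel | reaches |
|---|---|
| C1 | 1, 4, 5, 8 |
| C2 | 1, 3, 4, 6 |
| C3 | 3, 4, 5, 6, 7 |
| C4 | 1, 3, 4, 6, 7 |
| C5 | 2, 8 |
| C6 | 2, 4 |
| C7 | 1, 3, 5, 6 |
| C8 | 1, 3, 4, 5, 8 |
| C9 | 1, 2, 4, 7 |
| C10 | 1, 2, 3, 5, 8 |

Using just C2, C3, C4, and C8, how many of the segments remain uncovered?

Union of C2, C3, C4, C8 = {1, 3, 4, 5, 6, 7, 8}.
Not covered: 2 — 1 segment.

1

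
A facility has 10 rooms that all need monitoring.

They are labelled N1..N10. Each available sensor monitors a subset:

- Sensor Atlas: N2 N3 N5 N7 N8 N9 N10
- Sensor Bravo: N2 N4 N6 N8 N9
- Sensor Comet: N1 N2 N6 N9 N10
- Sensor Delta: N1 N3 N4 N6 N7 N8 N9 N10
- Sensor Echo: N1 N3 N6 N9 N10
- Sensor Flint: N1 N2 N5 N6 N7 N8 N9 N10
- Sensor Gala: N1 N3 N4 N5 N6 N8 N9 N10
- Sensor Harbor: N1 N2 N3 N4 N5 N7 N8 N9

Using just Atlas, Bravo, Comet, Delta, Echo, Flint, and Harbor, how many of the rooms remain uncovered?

Union of Atlas, Bravo, Comet, Delta, Echo, Flint, Harbor = {N1, N2, N3, N4, N5, N6, N7, N8, N9, N10} — that's every room, so 0 are uncovered.

0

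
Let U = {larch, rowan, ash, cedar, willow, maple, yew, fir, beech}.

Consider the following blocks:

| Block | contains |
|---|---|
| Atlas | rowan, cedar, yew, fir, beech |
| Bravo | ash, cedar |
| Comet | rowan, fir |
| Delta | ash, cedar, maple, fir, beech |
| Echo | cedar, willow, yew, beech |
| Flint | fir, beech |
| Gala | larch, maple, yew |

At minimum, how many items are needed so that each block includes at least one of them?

The 3 items {ash, yew, fir} hit every block.
The blocks Bravo, Comet, Gala are pairwise disjoint, so any hitting set needs a separate item for each — at least 3. Hence 3 is optimal.

3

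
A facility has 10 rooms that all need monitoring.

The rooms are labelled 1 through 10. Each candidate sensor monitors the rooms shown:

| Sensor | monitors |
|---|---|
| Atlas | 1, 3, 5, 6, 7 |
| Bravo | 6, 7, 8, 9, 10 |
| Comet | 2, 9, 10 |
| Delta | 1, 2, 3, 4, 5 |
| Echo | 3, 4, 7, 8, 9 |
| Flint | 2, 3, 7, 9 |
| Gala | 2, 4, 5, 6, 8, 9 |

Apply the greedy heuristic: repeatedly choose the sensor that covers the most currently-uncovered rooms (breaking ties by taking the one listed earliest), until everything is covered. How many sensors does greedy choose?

3

Greedy: pick Gala (covers 6 new) → pick Atlas (covers 3 new) → pick Bravo (covers 1 new). Total picks: 3.
(The true minimum cover uses only 2 sensors, so greedy is not optimal here.)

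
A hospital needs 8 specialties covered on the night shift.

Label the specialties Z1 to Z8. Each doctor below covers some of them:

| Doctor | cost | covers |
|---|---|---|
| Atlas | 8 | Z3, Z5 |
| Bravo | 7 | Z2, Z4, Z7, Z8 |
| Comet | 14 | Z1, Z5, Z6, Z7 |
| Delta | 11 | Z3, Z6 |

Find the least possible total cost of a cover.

29

Atlas, Bravo, Comet together cover every specialty (Atlas ∪ Bravo ∪ Comet = {Z1, Z2, Z3, Z4, Z5, Z6, Z7, Z8}); total cost 8 + 7 + 14 = 29.
No covering selection has total cost below 29.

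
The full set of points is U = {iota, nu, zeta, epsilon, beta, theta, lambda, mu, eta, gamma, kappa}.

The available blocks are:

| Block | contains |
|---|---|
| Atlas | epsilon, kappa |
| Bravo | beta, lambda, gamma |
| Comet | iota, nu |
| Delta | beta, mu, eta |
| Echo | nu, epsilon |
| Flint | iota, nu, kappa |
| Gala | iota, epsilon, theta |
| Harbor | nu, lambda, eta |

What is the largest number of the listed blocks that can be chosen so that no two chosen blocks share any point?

3

Atlas, Comet, Delta are pairwise disjoint (Atlas={epsilon,kappa}; Comet={iota,nu}; Delta={beta,mu,eta}).
Every remaining block overlaps one of these, and no 4 of the listed blocks are pairwise disjoint, so 3 is the maximum.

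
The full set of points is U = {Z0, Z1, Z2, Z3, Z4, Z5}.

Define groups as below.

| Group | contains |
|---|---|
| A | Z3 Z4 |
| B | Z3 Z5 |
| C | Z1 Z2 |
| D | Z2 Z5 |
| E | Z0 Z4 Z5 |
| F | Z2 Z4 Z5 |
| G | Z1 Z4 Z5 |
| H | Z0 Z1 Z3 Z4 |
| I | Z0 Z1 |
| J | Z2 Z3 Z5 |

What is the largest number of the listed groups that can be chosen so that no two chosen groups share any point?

A, D, I are pairwise disjoint (A={Z3,Z4}; D={Z2,Z5}; I={Z0,Z1}).
Every remaining group overlaps one of these, and no 4 of the listed groups are pairwise disjoint, so 3 is the maximum.

3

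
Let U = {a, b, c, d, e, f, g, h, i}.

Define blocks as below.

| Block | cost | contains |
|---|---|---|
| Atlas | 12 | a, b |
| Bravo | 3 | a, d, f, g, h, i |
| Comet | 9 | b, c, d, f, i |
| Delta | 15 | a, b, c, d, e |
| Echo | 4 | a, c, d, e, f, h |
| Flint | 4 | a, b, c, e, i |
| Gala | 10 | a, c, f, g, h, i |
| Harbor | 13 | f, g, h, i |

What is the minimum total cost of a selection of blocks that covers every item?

7

Bravo, Flint together cover every item (Bravo ∪ Flint = {a, b, c, d, e, f, g, h, i}); total cost 3 + 4 = 7.
No covering selection has total cost below 7.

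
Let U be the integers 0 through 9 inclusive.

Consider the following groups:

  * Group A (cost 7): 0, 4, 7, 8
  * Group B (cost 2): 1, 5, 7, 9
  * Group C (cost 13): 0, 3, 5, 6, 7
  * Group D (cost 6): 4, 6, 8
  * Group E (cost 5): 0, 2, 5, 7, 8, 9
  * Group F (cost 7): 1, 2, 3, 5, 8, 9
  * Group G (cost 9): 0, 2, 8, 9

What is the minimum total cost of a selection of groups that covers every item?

D, E, F together cover every item (D ∪ E ∪ F = {0, 1, 2, 3, 4, 5, 6, 7, 8, 9}); total cost 6 + 5 + 7 = 18.
The greedy pick B, E, D, F costs 20; no covering selection beats 18.

18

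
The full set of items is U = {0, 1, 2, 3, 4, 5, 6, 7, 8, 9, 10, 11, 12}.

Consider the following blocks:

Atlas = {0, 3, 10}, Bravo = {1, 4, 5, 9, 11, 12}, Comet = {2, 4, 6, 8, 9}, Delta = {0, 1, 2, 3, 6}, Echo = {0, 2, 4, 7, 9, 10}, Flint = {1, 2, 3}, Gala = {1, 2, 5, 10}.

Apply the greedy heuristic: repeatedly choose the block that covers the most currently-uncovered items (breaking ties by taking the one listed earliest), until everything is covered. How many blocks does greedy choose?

Greedy: pick Bravo (covers 6 new) → pick Delta (covers 4 new) → pick Echo (covers 2 new) → pick Comet (covers 1 new). Total picks: 4.

4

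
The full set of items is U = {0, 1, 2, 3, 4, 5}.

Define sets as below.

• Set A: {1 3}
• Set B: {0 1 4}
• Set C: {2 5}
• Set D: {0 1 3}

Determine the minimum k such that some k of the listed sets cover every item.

B and C and D together: B ∪ C ∪ D = {0, 1, 2, 3, 4, 5} — every item is covered.
Only C contains 2, so C is forced; the remaining 4 items need at least 2 more sets (each remaining set adds at most 3) — so at least 3 sets are needed, and 3 is optimal.

3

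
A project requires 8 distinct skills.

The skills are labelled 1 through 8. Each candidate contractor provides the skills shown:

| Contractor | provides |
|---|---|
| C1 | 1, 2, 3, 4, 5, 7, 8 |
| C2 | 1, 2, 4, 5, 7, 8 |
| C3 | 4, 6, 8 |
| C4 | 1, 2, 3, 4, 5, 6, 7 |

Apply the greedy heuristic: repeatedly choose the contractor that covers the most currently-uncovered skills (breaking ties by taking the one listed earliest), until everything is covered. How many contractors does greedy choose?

2

Greedy: pick C1 (covers 7 new) → pick C3 (covers 1 new). Total picks: 2.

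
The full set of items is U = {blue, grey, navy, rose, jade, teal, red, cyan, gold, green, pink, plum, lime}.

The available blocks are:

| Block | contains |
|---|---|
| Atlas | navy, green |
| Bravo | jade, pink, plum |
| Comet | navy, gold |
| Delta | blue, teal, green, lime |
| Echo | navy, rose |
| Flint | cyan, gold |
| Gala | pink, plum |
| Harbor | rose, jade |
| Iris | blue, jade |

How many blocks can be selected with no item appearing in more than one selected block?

Comet, Delta, Gala, Harbor are pairwise disjoint (Comet={navy,gold}; Delta={blue,teal,green,lime}; Gala={pink,plum}; Harbor={rose,jade}).
Every remaining block overlaps one of these, and no 5 of the listed blocks are pairwise disjoint, so 4 is the maximum.

4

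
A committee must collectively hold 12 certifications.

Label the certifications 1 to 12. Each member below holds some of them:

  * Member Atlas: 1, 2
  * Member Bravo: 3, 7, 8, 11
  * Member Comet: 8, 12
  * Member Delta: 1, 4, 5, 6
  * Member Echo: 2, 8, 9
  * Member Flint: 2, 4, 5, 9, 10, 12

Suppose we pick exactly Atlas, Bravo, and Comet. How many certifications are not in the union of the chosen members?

Union of Atlas, Bravo, Comet = {1, 2, 3, 7, 8, 11, 12}.
Not covered: 4, 5, 6, 9, 10 — 5 certifications.

5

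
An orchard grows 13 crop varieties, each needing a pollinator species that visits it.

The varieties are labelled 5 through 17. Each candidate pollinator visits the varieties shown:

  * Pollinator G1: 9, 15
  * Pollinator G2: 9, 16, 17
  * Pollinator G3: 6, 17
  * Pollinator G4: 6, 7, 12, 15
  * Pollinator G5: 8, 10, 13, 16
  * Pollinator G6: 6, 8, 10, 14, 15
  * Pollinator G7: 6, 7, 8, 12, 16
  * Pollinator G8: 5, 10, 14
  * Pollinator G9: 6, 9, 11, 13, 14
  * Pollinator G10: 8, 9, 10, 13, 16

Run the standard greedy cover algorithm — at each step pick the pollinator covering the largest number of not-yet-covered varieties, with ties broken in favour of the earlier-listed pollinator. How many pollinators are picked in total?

Greedy: pick G6 (covers 5 new) → pick G2 (covers 3 new) → pick G4 (covers 2 new) → pick G9 (covers 2 new) → pick G8 (covers 1 new). Total picks: 5.

5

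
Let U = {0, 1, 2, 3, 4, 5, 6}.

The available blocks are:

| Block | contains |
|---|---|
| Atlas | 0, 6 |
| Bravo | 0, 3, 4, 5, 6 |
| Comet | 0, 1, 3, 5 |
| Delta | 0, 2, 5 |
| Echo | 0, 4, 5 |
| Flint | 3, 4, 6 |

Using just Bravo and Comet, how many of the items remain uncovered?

Union of Bravo, Comet = {0, 1, 3, 4, 5, 6}.
Not covered: 2 — 1 item.

1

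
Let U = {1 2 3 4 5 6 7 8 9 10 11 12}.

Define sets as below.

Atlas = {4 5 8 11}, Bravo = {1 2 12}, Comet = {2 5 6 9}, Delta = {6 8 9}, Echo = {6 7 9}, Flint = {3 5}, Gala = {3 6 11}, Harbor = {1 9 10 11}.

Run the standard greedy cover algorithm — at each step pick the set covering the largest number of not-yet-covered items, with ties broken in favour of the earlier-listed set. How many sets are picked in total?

Greedy: pick Atlas (covers 4 new) → pick Bravo (covers 3 new) → pick Echo (covers 3 new) → pick Flint (covers 1 new) → pick Harbor (covers 1 new). Total picks: 5.

5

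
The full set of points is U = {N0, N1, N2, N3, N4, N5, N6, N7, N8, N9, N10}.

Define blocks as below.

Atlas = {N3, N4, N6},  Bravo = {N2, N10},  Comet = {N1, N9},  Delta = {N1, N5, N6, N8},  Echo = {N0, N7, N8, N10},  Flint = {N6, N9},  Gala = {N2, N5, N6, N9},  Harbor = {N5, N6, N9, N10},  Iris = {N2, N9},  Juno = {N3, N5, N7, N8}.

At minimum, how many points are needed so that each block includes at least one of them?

4

The 4 points {N3, N5, N9, N10} hit every block.
No choice of 3 points meets every block, so 4 is the minimum.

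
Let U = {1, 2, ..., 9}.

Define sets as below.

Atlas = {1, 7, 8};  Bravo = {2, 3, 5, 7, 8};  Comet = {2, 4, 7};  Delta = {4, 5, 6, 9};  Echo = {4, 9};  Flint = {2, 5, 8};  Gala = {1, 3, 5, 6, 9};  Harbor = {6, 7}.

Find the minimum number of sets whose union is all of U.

3

Take {Atlas, Comet, Gala}. Their union is {1, 2, 3, 4, 5, 6, 7, 8, 9}, which is all 9 elements.
No 2 of the 8 sets cover everything (all 28 combinations miss at least one element), so 3 is optimal.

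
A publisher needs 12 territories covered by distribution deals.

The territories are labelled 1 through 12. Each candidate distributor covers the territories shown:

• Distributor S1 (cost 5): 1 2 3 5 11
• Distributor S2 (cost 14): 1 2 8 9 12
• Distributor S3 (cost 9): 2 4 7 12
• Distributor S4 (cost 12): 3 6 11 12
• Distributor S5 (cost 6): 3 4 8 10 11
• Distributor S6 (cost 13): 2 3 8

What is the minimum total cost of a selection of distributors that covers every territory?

46

S1, S2, S3, S4, S5 together cover every territory (S1 ∪ S2 ∪ S3 ∪ S4 ∪ S5 = {1, 2, 3, 4, 5, 6, 7, 8, 9, 10, 11, 12}); total cost 5 + 14 + 9 + 12 + 6 = 46.
No covering selection has total cost below 46.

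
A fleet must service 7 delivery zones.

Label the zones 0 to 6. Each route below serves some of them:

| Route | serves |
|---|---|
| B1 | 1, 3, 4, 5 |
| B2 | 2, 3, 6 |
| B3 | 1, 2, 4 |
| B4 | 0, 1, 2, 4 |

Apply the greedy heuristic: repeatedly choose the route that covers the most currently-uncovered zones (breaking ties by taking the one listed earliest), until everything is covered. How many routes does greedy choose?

3

Greedy: pick B1 (covers 4 new) → pick B2 (covers 2 new) → pick B4 (covers 1 new). Total picks: 3.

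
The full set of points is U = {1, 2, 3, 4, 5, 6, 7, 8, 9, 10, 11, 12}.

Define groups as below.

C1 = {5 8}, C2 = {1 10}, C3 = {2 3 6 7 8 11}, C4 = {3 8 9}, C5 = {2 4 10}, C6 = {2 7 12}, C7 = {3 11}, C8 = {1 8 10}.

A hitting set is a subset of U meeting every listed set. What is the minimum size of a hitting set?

The 4 points {1, 2, 3, 5} hit every group.
The groups C1, C2, C6, C7 are pairwise disjoint, so any hitting set needs a separate point for each — at least 4. Hence 4 is optimal.

4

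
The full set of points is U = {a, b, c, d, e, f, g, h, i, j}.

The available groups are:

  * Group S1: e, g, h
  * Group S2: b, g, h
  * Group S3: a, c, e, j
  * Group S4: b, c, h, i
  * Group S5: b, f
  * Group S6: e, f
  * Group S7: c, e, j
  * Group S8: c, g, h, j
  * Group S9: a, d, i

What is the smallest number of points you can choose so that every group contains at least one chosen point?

4

The 4 points {a, b, c, e} hit every group.
No choice of 3 points meets every group, so 4 is the minimum.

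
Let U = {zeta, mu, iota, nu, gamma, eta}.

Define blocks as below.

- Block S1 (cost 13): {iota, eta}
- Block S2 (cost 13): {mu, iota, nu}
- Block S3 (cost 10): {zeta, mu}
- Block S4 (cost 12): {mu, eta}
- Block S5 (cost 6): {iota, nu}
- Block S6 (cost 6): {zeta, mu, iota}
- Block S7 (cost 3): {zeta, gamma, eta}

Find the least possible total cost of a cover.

S5, S6, S7 together cover every point (S5 ∪ S6 ∪ S7 = {zeta, mu, iota, nu, gamma, eta}); total cost 6 + 6 + 3 = 15.
No covering selection has total cost below 15.

15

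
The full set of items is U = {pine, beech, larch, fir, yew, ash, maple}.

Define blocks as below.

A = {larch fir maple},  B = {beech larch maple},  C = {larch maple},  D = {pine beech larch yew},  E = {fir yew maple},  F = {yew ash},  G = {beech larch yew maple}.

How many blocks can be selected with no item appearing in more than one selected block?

2

C, F are pairwise disjoint (C={larch,maple}; F={yew,ash}).
Every remaining block overlaps one of these, and no 3 of the listed blocks are pairwise disjoint, so 2 is the maximum.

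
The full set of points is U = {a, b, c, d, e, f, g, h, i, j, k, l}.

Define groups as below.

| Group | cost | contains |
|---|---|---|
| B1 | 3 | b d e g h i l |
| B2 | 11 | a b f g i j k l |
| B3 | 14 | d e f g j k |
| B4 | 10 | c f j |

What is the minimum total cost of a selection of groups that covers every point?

24

B1, B2, B4 together cover every point (B1 ∪ B2 ∪ B4 = {a, b, c, d, e, f, g, h, i, j, k, l}); total cost 3 + 11 + 10 = 24.
No covering selection has total cost below 24.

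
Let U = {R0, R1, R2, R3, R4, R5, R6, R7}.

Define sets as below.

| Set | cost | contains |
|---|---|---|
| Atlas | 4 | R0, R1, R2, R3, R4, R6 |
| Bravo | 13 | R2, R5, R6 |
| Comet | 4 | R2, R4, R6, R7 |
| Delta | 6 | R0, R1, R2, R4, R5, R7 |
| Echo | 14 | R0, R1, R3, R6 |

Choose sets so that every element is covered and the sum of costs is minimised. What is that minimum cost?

10

Atlas, Delta together cover every element (Atlas ∪ Delta = {R0, R1, R2, R3, R4, R5, R6, R7}); total cost 4 + 6 = 10.
No covering selection has total cost below 10.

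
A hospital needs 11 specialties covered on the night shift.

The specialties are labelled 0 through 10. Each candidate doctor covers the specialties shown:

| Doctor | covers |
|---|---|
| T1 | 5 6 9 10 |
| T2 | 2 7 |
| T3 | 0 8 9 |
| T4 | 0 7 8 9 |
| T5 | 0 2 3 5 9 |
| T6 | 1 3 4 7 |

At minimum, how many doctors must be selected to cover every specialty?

T1 and T4 and T5 and T6 together: T1 ∪ T4 ∪ T5 ∪ T6 = {0, 1, 2, 3, 4, 5, 6, 7, 8, 9, 10} — every specialty is covered.
No 3 of the 6 doctors cover everything (all 20 combinations miss at least one specialty), so 4 is optimal.

4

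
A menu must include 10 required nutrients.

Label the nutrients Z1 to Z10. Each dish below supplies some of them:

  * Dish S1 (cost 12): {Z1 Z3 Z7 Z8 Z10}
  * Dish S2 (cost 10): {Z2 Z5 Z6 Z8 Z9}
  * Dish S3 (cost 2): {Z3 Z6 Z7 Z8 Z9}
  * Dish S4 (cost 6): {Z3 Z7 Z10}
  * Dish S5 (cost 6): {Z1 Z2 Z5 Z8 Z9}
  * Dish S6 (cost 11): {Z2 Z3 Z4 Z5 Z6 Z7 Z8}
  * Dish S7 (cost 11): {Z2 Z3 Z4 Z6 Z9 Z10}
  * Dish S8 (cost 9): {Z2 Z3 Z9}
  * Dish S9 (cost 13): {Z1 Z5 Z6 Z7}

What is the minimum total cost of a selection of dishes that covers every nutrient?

19

S3, S5, S7 together cover every nutrient (S3 ∪ S5 ∪ S7 = {Z1, Z2, Z3, Z4, Z5, Z6, Z7, Z8, Z9, Z10}); total cost 2 + 6 + 11 = 19.
No covering selection has total cost below 19.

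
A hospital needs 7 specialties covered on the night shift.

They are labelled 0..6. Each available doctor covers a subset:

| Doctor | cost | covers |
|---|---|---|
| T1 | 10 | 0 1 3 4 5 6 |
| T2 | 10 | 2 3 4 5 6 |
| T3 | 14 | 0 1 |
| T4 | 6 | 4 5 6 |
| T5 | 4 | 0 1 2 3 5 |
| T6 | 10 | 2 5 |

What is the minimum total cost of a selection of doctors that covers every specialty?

10

T4, T5 together cover every specialty (T4 ∪ T5 = {0, 1, 2, 3, 4, 5, 6}); total cost 6 + 4 = 10.
No covering selection has total cost below 10.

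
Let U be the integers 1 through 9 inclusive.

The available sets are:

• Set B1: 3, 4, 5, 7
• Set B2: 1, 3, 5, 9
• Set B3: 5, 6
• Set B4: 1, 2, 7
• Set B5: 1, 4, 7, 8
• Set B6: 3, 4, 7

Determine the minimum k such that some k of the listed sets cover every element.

4

B2 and B3 and B4 and B5 together: B2 ∪ B3 ∪ B4 ∪ B5 = {1, 2, 3, 4, 5, 6, 7, 8, 9} — every element is covered.
No 3 of the 6 sets cover everything (all 20 combinations miss at least one element), so 4 is optimal.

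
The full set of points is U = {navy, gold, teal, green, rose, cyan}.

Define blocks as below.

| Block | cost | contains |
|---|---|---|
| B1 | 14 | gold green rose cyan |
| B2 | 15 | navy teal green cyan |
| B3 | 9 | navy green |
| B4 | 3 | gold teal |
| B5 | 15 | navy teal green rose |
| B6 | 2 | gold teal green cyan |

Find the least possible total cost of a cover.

17

B5, B6 together cover every point (B5 ∪ B6 = {navy, gold, teal, green, rose, cyan}); total cost 15 + 2 = 17.
No covering selection has total cost below 17.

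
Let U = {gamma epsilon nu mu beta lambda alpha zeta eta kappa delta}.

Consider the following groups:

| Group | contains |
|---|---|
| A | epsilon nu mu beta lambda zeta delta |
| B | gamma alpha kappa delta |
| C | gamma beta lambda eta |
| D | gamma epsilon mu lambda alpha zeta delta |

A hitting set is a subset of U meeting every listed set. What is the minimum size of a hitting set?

H = {gamma, beta} meets every group (each contains at least one member of H), and |H| = 2.
No single item lies in every group, so at least 2 are needed and 2 is optimal.

2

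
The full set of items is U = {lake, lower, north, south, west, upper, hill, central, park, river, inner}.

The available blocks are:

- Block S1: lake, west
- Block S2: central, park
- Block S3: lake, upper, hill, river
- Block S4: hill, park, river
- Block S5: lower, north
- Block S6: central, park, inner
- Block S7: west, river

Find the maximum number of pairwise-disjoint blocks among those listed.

S2, S3, S5 are pairwise disjoint (S2={central,park}; S3={lake,upper,hill,river}; S5={lower,north}).
Every remaining block overlaps one of these, and no 4 of the listed blocks are pairwise disjoint, so 3 is the maximum.

3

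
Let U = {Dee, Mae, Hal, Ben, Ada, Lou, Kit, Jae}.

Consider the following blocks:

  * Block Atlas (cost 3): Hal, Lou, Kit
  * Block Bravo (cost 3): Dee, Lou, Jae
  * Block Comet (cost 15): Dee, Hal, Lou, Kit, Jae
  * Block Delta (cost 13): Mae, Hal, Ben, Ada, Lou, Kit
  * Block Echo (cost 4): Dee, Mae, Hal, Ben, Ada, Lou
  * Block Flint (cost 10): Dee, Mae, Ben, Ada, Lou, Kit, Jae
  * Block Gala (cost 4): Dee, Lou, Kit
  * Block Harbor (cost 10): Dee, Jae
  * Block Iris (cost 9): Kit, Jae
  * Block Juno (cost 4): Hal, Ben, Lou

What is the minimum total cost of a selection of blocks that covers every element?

Atlas, Bravo, Echo together cover every element (Atlas ∪ Bravo ∪ Echo = {Dee, Mae, Hal, Ben, Ada, Lou, Kit, Jae}); total cost 3 + 3 + 4 = 10.
No covering selection has total cost below 10.

10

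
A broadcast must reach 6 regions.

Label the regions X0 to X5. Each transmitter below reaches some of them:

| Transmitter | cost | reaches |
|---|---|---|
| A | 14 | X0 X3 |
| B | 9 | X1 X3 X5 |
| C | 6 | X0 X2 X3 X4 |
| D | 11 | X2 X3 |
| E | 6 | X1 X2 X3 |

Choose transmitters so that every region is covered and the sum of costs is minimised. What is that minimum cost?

15

B, C together cover every region (B ∪ C = {X0, X1, X2, X3, X4, X5}); total cost 9 + 6 = 15.
No covering selection has total cost below 15.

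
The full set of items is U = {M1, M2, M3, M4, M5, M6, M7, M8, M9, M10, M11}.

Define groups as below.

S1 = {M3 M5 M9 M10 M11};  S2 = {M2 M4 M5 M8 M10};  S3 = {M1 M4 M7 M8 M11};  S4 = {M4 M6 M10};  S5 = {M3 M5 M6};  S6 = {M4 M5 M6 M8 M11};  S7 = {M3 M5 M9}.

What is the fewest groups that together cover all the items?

4

S2, S3, S4, and S7 cover everything between them: the union {M1, M2, M3, M4, M5, M6, M7, M8, M9, M10, M11} is all of U.
No 3 of the 7 groups cover everything (all 35 combinations miss at least one item), so 4 is optimal.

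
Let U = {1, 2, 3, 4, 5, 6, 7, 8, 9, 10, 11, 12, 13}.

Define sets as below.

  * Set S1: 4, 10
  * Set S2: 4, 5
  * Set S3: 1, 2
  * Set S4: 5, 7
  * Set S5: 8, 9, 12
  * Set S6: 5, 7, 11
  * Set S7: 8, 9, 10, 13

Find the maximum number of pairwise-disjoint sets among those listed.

S1, S3, S4, S5 are pairwise disjoint (S1={4,10}; S3={1,2}; S4={5,7}; S5={8,9,12}).
Every remaining set overlaps one of these, and no 5 of the listed sets are pairwise disjoint, so 4 is the maximum.

4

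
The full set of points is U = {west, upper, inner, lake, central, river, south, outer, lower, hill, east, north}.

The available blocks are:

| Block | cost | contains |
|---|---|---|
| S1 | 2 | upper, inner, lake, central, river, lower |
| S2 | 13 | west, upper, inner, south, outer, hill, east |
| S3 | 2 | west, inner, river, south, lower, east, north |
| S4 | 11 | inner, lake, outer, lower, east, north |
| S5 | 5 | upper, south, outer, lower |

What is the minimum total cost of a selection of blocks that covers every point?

17

S1, S2, S3 together cover every point (S1 ∪ S2 ∪ S3 = {west, upper, inner, lake, central, river, south, outer, lower, hill, east, north}); total cost 2 + 13 + 2 = 17.
The greedy pick S3, S1, S5, S2 costs 22; no covering selection beats 17.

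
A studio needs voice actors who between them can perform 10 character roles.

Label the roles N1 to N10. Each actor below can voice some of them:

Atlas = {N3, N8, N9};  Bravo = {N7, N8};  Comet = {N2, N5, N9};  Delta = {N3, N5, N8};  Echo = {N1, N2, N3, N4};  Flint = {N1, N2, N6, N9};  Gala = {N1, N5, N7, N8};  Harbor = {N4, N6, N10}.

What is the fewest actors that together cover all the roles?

Atlas and Comet and Gala and Harbor together: Atlas ∪ Comet ∪ Gala ∪ Harbor = {N1, N2, N3, N4, N5, N6, N7, N8, N9, N10} — every role is covered.
No 3 of the 8 actors cover everything (all 56 combinations miss at least one role), so 4 is optimal.

4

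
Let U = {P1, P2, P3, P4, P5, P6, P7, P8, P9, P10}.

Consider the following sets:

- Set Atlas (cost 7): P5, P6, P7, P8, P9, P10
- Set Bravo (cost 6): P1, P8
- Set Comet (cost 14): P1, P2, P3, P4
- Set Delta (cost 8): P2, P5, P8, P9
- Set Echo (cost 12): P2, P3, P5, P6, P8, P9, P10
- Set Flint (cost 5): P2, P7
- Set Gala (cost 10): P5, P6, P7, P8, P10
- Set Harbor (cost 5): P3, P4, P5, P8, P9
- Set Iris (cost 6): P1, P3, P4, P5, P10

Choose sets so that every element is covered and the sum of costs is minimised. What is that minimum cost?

18

Atlas, Flint, Iris together cover every element (Atlas ∪ Flint ∪ Iris = {P1, P2, P3, P4, P5, P6, P7, P8, P9, P10}); total cost 7 + 5 + 6 = 18.
The greedy pick Harbor, Atlas, Flint, Bravo costs 23; no covering selection beats 18.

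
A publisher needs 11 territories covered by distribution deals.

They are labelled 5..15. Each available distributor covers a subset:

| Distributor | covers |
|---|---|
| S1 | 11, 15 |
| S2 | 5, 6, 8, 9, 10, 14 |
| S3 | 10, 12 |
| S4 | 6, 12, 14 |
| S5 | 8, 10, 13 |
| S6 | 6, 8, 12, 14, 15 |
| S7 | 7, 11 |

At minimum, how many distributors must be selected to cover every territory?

4

Take {S2, S5, S6, S7}. Their union is {5, 6, 7, 8, 9, 10, 11, 12, 13, 14, 15}, which is all 11 territories.
Only S2 contains 5, so S2 is forced; the remaining 5 territories need at least 3 more distributors (each remaining distributor adds at most 2) — so at least 4 distributors are needed, and 4 is optimal.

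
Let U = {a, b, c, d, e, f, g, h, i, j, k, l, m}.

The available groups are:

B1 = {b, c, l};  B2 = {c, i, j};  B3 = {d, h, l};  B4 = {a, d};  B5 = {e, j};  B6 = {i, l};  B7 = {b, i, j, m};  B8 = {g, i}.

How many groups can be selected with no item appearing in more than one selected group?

B1, B4, B5, B8 are pairwise disjoint (B1={b,c,l}; B4={a,d}; B5={e,j}; B8={g,i}).
Every remaining group overlaps one of these, and no 5 of the listed groups are pairwise disjoint, so 4 is the maximum.

4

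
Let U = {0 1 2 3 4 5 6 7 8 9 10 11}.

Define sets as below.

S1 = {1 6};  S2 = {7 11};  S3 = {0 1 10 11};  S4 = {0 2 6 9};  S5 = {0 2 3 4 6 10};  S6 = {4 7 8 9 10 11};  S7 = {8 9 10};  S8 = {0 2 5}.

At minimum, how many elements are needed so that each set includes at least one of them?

Take H = {5, 6, 10, 11}. Each listed set contains at least one of these, so H is a hitting set of size 4.
The sets S1, S2, S7, S8 are pairwise disjoint, so any hitting set needs a separate element for each — at least 4. Hence 4 is optimal.

4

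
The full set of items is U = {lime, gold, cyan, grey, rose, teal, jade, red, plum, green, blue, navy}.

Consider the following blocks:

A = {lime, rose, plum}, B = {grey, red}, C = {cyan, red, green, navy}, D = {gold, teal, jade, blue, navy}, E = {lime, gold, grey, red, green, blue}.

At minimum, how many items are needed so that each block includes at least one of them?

3

Take H = {lime, gold, red}. Each listed block contains at least one of these, so H is a hitting set of size 3.
The blocks A, B, D are pairwise disjoint, so any hitting set needs a separate item for each — at least 3. Hence 3 is optimal.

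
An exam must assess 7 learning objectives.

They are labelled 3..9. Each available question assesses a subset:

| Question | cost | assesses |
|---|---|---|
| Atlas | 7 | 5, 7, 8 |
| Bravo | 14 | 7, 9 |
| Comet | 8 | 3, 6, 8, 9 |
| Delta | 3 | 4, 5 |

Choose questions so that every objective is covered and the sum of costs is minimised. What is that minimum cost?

18

Atlas, Comet, Delta together cover every objective (Atlas ∪ Comet ∪ Delta = {3, 4, 5, 6, 7, 8, 9}); total cost 7 + 8 + 3 = 18.
No covering selection has total cost below 18.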